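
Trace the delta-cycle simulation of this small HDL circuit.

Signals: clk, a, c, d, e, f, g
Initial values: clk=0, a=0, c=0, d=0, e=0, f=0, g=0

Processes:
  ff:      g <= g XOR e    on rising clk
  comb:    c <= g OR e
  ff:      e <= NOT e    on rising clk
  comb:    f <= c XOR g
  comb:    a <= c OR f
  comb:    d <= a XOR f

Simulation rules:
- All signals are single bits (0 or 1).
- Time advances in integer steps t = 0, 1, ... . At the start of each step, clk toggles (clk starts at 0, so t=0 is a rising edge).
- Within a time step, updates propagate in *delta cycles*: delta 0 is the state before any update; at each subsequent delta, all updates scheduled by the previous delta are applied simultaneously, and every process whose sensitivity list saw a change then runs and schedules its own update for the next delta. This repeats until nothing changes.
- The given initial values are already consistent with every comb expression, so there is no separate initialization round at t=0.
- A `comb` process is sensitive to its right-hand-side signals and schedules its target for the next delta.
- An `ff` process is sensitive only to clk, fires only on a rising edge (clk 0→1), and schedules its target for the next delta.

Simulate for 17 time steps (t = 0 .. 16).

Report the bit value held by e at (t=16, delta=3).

t0.Δ0 c=0 g=0 a=0 clk=0 e=0 f=0 d=0
t0.Δ1 c=0 g=0 a=0 clk=1 e=0 f=0 d=0
t0.Δ2 c=0 g=0 a=0 clk=1 e=1 f=0 d=0
t0.Δ3 c=1 g=0 a=0 clk=1 e=1 f=0 d=0
t0.Δ4 c=1 g=0 a=1 clk=1 e=1 f=1 d=0
t1.Δ0 c=1 g=0 a=1 clk=1 e=1 f=1 d=0
t1.Δ1 c=1 g=0 a=1 clk=0 e=1 f=1 d=0
t2.Δ0 c=1 g=0 a=1 clk=0 e=1 f=1 d=0
t2.Δ1 c=1 g=0 a=1 clk=1 e=1 f=1 d=0
t2.Δ2 c=1 g=1 a=1 clk=1 e=0 f=1 d=0
t2.Δ3 c=1 g=1 a=1 clk=1 e=0 f=0 d=0
t2.Δ4 c=1 g=1 a=1 clk=1 e=0 f=0 d=1
t3.Δ0 c=1 g=1 a=1 clk=1 e=0 f=0 d=1
t3.Δ1 c=1 g=1 a=1 clk=0 e=0 f=0 d=1
t4.Δ0 c=1 g=1 a=1 clk=0 e=0 f=0 d=1
t4.Δ1 c=1 g=1 a=1 clk=1 e=0 f=0 d=1
t4.Δ2 c=1 g=1 a=1 clk=1 e=1 f=0 d=1
t5.Δ0 c=1 g=1 a=1 clk=1 e=1 f=0 d=1
t5.Δ1 c=1 g=1 a=1 clk=0 e=1 f=0 d=1
t6.Δ0 c=1 g=1 a=1 clk=0 e=1 f=0 d=1
t6.Δ1 c=1 g=1 a=1 clk=1 e=1 f=0 d=1
t6.Δ2 c=1 g=0 a=1 clk=1 e=0 f=0 d=1
t6.Δ3 c=0 g=0 a=1 clk=1 e=0 f=1 d=1
t6.Δ4 c=0 g=0 a=1 clk=1 e=0 f=0 d=0
t6.Δ5 c=0 g=0 a=0 clk=1 e=0 f=0 d=1
t6.Δ6 c=0 g=0 a=0 clk=1 e=0 f=0 d=0
t7.Δ0 c=0 g=0 a=0 clk=1 e=0 f=0 d=0
t7.Δ1 c=0 g=0 a=0 clk=0 e=0 f=0 d=0
t8.Δ0 c=0 g=0 a=0 clk=0 e=0 f=0 d=0
t8.Δ1 c=0 g=0 a=0 clk=1 e=0 f=0 d=0
t8.Δ2 c=0 g=0 a=0 clk=1 e=1 f=0 d=0
t8.Δ3 c=1 g=0 a=0 clk=1 e=1 f=0 d=0
t8.Δ4 c=1 g=0 a=1 clk=1 e=1 f=1 d=0
t9.Δ0 c=1 g=0 a=1 clk=1 e=1 f=1 d=0
t9.Δ1 c=1 g=0 a=1 clk=0 e=1 f=1 d=0
t10.Δ0 c=1 g=0 a=1 clk=0 e=1 f=1 d=0
t10.Δ1 c=1 g=0 a=1 clk=1 e=1 f=1 d=0
t10.Δ2 c=1 g=1 a=1 clk=1 e=0 f=1 d=0
t10.Δ3 c=1 g=1 a=1 clk=1 e=0 f=0 d=0
t10.Δ4 c=1 g=1 a=1 clk=1 e=0 f=0 d=1
t11.Δ0 c=1 g=1 a=1 clk=1 e=0 f=0 d=1
t11.Δ1 c=1 g=1 a=1 clk=0 e=0 f=0 d=1
t12.Δ0 c=1 g=1 a=1 clk=0 e=0 f=0 d=1
t12.Δ1 c=1 g=1 a=1 clk=1 e=0 f=0 d=1
t12.Δ2 c=1 g=1 a=1 clk=1 e=1 f=0 d=1
t13.Δ0 c=1 g=1 a=1 clk=1 e=1 f=0 d=1
t13.Δ1 c=1 g=1 a=1 clk=0 e=1 f=0 d=1
t14.Δ0 c=1 g=1 a=1 clk=0 e=1 f=0 d=1
t14.Δ1 c=1 g=1 a=1 clk=1 e=1 f=0 d=1
t14.Δ2 c=1 g=0 a=1 clk=1 e=0 f=0 d=1
t14.Δ3 c=0 g=0 a=1 clk=1 e=0 f=1 d=1
t14.Δ4 c=0 g=0 a=1 clk=1 e=0 f=0 d=0
t14.Δ5 c=0 g=0 a=0 clk=1 e=0 f=0 d=1
t14.Δ6 c=0 g=0 a=0 clk=1 e=0 f=0 d=0
t15.Δ0 c=0 g=0 a=0 clk=1 e=0 f=0 d=0
t15.Δ1 c=0 g=0 a=0 clk=0 e=0 f=0 d=0
t16.Δ0 c=0 g=0 a=0 clk=0 e=0 f=0 d=0
t16.Δ1 c=0 g=0 a=0 clk=1 e=0 f=0 d=0
t16.Δ2 c=0 g=0 a=0 clk=1 e=1 f=0 d=0
t16.Δ3 c=1 g=0 a=0 clk=1 e=1 f=0 d=0
t16.Δ4 c=1 g=0 a=1 clk=1 e=1 f=1 d=0

1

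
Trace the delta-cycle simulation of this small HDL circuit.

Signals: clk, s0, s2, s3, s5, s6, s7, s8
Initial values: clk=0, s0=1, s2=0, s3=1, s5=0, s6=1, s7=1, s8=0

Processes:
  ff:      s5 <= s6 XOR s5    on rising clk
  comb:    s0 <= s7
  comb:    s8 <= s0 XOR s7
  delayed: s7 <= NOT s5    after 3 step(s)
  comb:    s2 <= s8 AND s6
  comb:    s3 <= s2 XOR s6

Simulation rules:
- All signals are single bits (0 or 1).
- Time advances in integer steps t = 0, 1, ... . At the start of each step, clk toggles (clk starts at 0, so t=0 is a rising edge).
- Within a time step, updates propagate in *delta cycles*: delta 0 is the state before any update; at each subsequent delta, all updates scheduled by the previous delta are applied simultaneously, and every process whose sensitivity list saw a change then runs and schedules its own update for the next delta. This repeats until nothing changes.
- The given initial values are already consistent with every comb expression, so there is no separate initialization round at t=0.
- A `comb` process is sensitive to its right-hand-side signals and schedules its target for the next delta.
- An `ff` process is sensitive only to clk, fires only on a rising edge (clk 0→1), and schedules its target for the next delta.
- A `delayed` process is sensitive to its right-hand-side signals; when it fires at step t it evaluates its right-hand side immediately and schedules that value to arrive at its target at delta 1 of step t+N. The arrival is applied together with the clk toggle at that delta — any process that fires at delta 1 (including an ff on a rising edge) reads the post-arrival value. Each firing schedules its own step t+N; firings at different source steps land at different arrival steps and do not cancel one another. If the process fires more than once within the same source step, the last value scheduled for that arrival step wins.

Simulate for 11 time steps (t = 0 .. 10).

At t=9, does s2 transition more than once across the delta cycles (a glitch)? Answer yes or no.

yes

[bits: s5,s2,s3,s8,s6,s7,s0,clk]
t=0: Δ0=00101110 Δ1=00101111 Δ2=10101111 | 2Δ
t=1: Δ0=10101111 Δ1=10101110 | 1Δ
t=2: Δ0=10101110 Δ1=10101111 Δ2=00101111 | 2Δ
t=3: Δ0=00101111 Δ1=00101010 Δ2=00111000 Δ3=01101000 Δ4=00001000 Δ5=00101000 | 5Δ
t=4: Δ0=00101000 Δ1=00101001 Δ2=10101001 | 2Δ
t=5: Δ0=10101001 Δ1=10101100 Δ2=10111110 Δ3=11101110 Δ4=10001110 Δ5=10101110 | 5Δ
t=6: Δ0=10101110 Δ1=10101111 Δ2=00101111 | 2Δ
t=7: Δ0=00101111 Δ1=00101010 Δ2=00111000 Δ3=01101000 Δ4=00001000 Δ5=00101000 | 5Δ
t=8: Δ0=00101000 Δ1=00101001 Δ2=10101001 | 2Δ
t=9: Δ0=10101001 Δ1=10101100 Δ2=10111110 Δ3=11101110 Δ4=10001110 Δ5=10101110 | 5Δ
t=10: Δ0=10101110 Δ1=10101111 Δ2=00101111 | 2Δ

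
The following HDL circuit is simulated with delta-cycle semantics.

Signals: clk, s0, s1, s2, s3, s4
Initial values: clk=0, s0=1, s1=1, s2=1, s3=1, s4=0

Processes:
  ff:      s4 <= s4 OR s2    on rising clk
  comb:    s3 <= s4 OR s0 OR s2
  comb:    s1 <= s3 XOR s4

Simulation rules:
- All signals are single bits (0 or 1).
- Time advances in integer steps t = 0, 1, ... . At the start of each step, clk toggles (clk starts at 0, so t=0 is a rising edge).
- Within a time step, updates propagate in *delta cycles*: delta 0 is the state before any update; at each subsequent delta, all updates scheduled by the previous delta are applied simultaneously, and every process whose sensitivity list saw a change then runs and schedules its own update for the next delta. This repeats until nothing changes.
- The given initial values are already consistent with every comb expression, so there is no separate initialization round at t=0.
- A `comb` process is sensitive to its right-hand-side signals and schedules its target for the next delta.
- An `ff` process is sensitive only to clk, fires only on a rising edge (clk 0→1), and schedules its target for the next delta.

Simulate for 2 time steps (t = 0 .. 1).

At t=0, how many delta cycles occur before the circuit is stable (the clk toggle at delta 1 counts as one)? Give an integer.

t0.Δ0 s3=1 s0=1 s1=1 clk=0 s4=0 s2=1
t0.Δ1 s3=1 s0=1 s1=1 clk=1 s4=0 s2=1
t0.Δ2 s3=1 s0=1 s1=1 clk=1 s4=1 s2=1
t0.Δ3 s3=1 s0=1 s1=0 clk=1 s4=1 s2=1
t1.Δ0 s3=1 s0=1 s1=0 clk=1 s4=1 s2=1
t1.Δ1 s3=1 s0=1 s1=0 clk=0 s4=1 s2=1

3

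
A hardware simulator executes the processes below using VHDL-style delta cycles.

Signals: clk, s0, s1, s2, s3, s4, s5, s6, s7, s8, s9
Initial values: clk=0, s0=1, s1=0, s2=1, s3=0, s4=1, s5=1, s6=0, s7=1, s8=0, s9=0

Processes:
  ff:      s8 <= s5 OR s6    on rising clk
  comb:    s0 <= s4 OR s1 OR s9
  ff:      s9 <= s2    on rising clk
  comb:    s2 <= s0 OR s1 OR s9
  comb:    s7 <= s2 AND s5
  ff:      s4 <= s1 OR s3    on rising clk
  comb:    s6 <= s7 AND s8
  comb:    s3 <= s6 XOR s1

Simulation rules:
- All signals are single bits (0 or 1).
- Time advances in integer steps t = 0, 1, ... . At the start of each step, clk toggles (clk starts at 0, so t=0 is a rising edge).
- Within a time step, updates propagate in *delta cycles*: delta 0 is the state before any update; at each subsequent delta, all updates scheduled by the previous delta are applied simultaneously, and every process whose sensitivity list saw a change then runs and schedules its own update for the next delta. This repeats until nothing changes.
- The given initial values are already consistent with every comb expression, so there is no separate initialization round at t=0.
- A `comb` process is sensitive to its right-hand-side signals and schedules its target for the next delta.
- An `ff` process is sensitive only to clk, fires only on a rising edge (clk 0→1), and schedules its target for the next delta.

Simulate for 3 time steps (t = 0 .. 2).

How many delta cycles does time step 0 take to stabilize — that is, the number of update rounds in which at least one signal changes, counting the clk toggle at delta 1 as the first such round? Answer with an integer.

4

[bits: s1,clk,s0,s2,s7,s9,s3,s8,s4,s6,s5]
t=0: Δ0=00111000101 Δ1=01111000101 Δ2=01111101001 Δ3=01111101011 Δ4=01111111011 | 4Δ
t=1: Δ0=01111111011 Δ1=00111111011 | 1Δ
t=2: Δ0=00111111011 Δ1=01111111011 Δ2=01111111111 | 2Δ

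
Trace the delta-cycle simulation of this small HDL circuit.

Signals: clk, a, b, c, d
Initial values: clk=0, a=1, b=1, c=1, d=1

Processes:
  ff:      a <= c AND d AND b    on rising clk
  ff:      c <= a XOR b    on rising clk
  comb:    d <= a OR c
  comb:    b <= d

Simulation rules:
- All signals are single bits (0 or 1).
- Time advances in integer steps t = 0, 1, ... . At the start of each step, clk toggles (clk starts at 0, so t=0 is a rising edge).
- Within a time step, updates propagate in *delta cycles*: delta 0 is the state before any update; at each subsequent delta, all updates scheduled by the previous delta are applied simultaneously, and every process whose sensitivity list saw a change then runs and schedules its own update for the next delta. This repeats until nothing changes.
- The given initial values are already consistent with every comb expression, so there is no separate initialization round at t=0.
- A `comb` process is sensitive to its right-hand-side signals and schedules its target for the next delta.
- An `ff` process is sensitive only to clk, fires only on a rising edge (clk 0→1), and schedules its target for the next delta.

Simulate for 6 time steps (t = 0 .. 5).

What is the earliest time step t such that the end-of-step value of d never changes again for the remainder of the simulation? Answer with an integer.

t0.Δ0 d=1 a=1 clk=0 b=1 c=1
t0.Δ1 d=1 a=1 clk=1 b=1 c=1
t0.Δ2 d=1 a=1 clk=1 b=1 c=0
t1.Δ0 d=1 a=1 clk=1 b=1 c=0
t1.Δ1 d=1 a=1 clk=0 b=1 c=0
t2.Δ0 d=1 a=1 clk=0 b=1 c=0
t2.Δ1 d=1 a=1 clk=1 b=1 c=0
t2.Δ2 d=1 a=0 clk=1 b=1 c=0
t2.Δ3 d=0 a=0 clk=1 b=1 c=0
t2.Δ4 d=0 a=0 clk=1 b=0 c=0
t3.Δ0 d=0 a=0 clk=1 b=0 c=0
t3.Δ1 d=0 a=0 clk=0 b=0 c=0
t4.Δ0 d=0 a=0 clk=0 b=0 c=0
t4.Δ1 d=0 a=0 clk=1 b=0 c=0
t5.Δ0 d=0 a=0 clk=1 b=0 c=0
t5.Δ1 d=0 a=0 clk=0 b=0 c=0

2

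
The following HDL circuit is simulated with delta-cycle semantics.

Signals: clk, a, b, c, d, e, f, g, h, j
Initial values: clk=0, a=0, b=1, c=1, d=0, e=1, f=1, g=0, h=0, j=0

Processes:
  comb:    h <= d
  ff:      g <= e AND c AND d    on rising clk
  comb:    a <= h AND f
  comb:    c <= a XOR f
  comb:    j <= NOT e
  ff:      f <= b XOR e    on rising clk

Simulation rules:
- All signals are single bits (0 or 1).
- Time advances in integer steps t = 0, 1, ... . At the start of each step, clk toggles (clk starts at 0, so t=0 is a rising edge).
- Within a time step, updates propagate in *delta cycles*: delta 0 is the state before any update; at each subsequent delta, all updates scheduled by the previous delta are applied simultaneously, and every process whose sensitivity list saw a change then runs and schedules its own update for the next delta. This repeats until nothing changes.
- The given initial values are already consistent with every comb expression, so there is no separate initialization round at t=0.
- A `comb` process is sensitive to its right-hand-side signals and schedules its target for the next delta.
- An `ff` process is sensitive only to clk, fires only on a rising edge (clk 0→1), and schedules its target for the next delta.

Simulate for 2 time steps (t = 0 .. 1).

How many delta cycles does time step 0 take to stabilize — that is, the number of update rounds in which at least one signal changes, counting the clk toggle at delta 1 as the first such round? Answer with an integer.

t=0 Δ0: j=0 d=0 b=1 a=0 g=0 clk=0 h=0 e=1 f=1 c=1
  Δ1: clk:0→1
  Δ2: f:1→0
  Δ3: c:1→0
  (3Δ to stable)
t=1 Δ0: j=0 d=0 b=1 a=0 g=0 clk=1 h=0 e=1 f=0 c=0
  Δ1: clk:1→0
  (1Δ to stable)

3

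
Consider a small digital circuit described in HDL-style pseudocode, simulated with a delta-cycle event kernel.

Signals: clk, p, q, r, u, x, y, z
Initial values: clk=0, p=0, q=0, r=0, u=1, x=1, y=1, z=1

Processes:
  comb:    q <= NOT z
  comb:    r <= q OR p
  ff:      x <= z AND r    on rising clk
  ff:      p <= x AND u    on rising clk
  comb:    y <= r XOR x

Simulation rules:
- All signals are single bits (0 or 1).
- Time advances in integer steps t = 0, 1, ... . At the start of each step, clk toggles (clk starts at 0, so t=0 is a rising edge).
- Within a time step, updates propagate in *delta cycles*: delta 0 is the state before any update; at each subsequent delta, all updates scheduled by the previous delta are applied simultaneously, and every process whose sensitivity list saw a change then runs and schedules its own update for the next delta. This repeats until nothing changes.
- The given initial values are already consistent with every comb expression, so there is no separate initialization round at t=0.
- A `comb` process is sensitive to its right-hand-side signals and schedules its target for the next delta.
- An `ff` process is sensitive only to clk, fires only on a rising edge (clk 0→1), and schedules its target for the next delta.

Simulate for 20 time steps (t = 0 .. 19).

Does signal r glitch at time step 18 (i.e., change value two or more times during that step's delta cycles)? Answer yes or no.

no

t0.Δ0 z=1 q=0 y=1 r=0 p=0 u=1 x=1 clk=0
t0.Δ1 z=1 q=0 y=1 r=0 p=0 u=1 x=1 clk=1
t0.Δ2 z=1 q=0 y=1 r=0 p=1 u=1 x=0 clk=1
t0.Δ3 z=1 q=0 y=0 r=1 p=1 u=1 x=0 clk=1
t0.Δ4 z=1 q=0 y=1 r=1 p=1 u=1 x=0 clk=1
t1.Δ0 z=1 q=0 y=1 r=1 p=1 u=1 x=0 clk=1
t1.Δ1 z=1 q=0 y=1 r=1 p=1 u=1 x=0 clk=0
t2.Δ0 z=1 q=0 y=1 r=1 p=1 u=1 x=0 clk=0
t2.Δ1 z=1 q=0 y=1 r=1 p=1 u=1 x=0 clk=1
t2.Δ2 z=1 q=0 y=1 r=1 p=0 u=1 x=1 clk=1
t2.Δ3 z=1 q=0 y=0 r=0 p=0 u=1 x=1 clk=1
t2.Δ4 z=1 q=0 y=1 r=0 p=0 u=1 x=1 clk=1
t3.Δ0 z=1 q=0 y=1 r=0 p=0 u=1 x=1 clk=1
t3.Δ1 z=1 q=0 y=1 r=0 p=0 u=1 x=1 clk=0
t4.Δ0 z=1 q=0 y=1 r=0 p=0 u=1 x=1 clk=0
t4.Δ1 z=1 q=0 y=1 r=0 p=0 u=1 x=1 clk=1
t4.Δ2 z=1 q=0 y=1 r=0 p=1 u=1 x=0 clk=1
t4.Δ3 z=1 q=0 y=0 r=1 p=1 u=1 x=0 clk=1
t4.Δ4 z=1 q=0 y=1 r=1 p=1 u=1 x=0 clk=1
t5.Δ0 z=1 q=0 y=1 r=1 p=1 u=1 x=0 clk=1
t5.Δ1 z=1 q=0 y=1 r=1 p=1 u=1 x=0 clk=0
t6.Δ0 z=1 q=0 y=1 r=1 p=1 u=1 x=0 clk=0
t6.Δ1 z=1 q=0 y=1 r=1 p=1 u=1 x=0 clk=1
t6.Δ2 z=1 q=0 y=1 r=1 p=0 u=1 x=1 clk=1
t6.Δ3 z=1 q=0 y=0 r=0 p=0 u=1 x=1 clk=1
t6.Δ4 z=1 q=0 y=1 r=0 p=0 u=1 x=1 clk=1
t7.Δ0 z=1 q=0 y=1 r=0 p=0 u=1 x=1 clk=1
t7.Δ1 z=1 q=0 y=1 r=0 p=0 u=1 x=1 clk=0
t8.Δ0 z=1 q=0 y=1 r=0 p=0 u=1 x=1 clk=0
t8.Δ1 z=1 q=0 y=1 r=0 p=0 u=1 x=1 clk=1
t8.Δ2 z=1 q=0 y=1 r=0 p=1 u=1 x=0 clk=1
t8.Δ3 z=1 q=0 y=0 r=1 p=1 u=1 x=0 clk=1
t8.Δ4 z=1 q=0 y=1 r=1 p=1 u=1 x=0 clk=1
t9.Δ0 z=1 q=0 y=1 r=1 p=1 u=1 x=0 clk=1
t9.Δ1 z=1 q=0 y=1 r=1 p=1 u=1 x=0 clk=0
t10.Δ0 z=1 q=0 y=1 r=1 p=1 u=1 x=0 clk=0
t10.Δ1 z=1 q=0 y=1 r=1 p=1 u=1 x=0 clk=1
t10.Δ2 z=1 q=0 y=1 r=1 p=0 u=1 x=1 clk=1
t10.Δ3 z=1 q=0 y=0 r=0 p=0 u=1 x=1 clk=1
t10.Δ4 z=1 q=0 y=1 r=0 p=0 u=1 x=1 clk=1
t11.Δ0 z=1 q=0 y=1 r=0 p=0 u=1 x=1 clk=1
t11.Δ1 z=1 q=0 y=1 r=0 p=0 u=1 x=1 clk=0
t12.Δ0 z=1 q=0 y=1 r=0 p=0 u=1 x=1 clk=0
t12.Δ1 z=1 q=0 y=1 r=0 p=0 u=1 x=1 clk=1
t12.Δ2 z=1 q=0 y=1 r=0 p=1 u=1 x=0 clk=1
t12.Δ3 z=1 q=0 y=0 r=1 p=1 u=1 x=0 clk=1
t12.Δ4 z=1 q=0 y=1 r=1 p=1 u=1 x=0 clk=1
t13.Δ0 z=1 q=0 y=1 r=1 p=1 u=1 x=0 clk=1
t13.Δ1 z=1 q=0 y=1 r=1 p=1 u=1 x=0 clk=0
t14.Δ0 z=1 q=0 y=1 r=1 p=1 u=1 x=0 clk=0
t14.Δ1 z=1 q=0 y=1 r=1 p=1 u=1 x=0 clk=1
t14.Δ2 z=1 q=0 y=1 r=1 p=0 u=1 x=1 clk=1
t14.Δ3 z=1 q=0 y=0 r=0 p=0 u=1 x=1 clk=1
t14.Δ4 z=1 q=0 y=1 r=0 p=0 u=1 x=1 clk=1
t15.Δ0 z=1 q=0 y=1 r=0 p=0 u=1 x=1 clk=1
t15.Δ1 z=1 q=0 y=1 r=0 p=0 u=1 x=1 clk=0
t16.Δ0 z=1 q=0 y=1 r=0 p=0 u=1 x=1 clk=0
t16.Δ1 z=1 q=0 y=1 r=0 p=0 u=1 x=1 clk=1
t16.Δ2 z=1 q=0 y=1 r=0 p=1 u=1 x=0 clk=1
t16.Δ3 z=1 q=0 y=0 r=1 p=1 u=1 x=0 clk=1
t16.Δ4 z=1 q=0 y=1 r=1 p=1 u=1 x=0 clk=1
t17.Δ0 z=1 q=0 y=1 r=1 p=1 u=1 x=0 clk=1
t17.Δ1 z=1 q=0 y=1 r=1 p=1 u=1 x=0 clk=0
t18.Δ0 z=1 q=0 y=1 r=1 p=1 u=1 x=0 clk=0
t18.Δ1 z=1 q=0 y=1 r=1 p=1 u=1 x=0 clk=1
t18.Δ2 z=1 q=0 y=1 r=1 p=0 u=1 x=1 clk=1
t18.Δ3 z=1 q=0 y=0 r=0 p=0 u=1 x=1 clk=1
t18.Δ4 z=1 q=0 y=1 r=0 p=0 u=1 x=1 clk=1
t19.Δ0 z=1 q=0 y=1 r=0 p=0 u=1 x=1 clk=1
t19.Δ1 z=1 q=0 y=1 r=0 p=0 u=1 x=1 clk=0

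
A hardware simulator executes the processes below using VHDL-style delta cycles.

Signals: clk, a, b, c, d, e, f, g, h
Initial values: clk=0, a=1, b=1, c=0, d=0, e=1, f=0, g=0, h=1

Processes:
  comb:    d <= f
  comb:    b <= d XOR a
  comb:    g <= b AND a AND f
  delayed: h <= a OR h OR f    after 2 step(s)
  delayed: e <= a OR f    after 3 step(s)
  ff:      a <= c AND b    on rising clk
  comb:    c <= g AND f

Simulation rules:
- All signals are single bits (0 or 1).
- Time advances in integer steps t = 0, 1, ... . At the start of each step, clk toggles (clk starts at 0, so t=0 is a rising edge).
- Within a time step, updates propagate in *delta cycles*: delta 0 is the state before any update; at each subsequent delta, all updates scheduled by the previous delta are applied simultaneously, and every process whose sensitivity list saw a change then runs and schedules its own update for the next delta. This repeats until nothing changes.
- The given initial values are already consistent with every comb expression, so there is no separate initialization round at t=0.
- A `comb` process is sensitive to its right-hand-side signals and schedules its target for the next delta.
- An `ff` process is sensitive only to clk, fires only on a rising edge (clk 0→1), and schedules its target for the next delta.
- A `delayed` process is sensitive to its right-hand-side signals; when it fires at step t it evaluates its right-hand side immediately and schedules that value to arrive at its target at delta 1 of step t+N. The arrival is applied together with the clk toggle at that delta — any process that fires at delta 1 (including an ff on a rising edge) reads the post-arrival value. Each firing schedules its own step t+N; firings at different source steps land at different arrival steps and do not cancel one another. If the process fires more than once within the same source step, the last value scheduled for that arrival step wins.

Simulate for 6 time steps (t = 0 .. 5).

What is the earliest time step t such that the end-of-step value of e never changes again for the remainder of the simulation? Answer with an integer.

[bits: g,h,f,c,d,b,clk,a,e]
t=0: Δ0=010001011 Δ1=010001111 Δ2=010001101 Δ3=010000101 | 3Δ
t=1: Δ0=010000101 Δ1=010000001 | 1Δ
t=2: Δ0=010000001 Δ1=010000101 | 1Δ
t=3: Δ0=010000101 Δ1=010000000 | 1Δ
t=4: Δ0=010000000 Δ1=010000100 | 1Δ
t=5: Δ0=010000100 Δ1=010000000 | 1Δ

3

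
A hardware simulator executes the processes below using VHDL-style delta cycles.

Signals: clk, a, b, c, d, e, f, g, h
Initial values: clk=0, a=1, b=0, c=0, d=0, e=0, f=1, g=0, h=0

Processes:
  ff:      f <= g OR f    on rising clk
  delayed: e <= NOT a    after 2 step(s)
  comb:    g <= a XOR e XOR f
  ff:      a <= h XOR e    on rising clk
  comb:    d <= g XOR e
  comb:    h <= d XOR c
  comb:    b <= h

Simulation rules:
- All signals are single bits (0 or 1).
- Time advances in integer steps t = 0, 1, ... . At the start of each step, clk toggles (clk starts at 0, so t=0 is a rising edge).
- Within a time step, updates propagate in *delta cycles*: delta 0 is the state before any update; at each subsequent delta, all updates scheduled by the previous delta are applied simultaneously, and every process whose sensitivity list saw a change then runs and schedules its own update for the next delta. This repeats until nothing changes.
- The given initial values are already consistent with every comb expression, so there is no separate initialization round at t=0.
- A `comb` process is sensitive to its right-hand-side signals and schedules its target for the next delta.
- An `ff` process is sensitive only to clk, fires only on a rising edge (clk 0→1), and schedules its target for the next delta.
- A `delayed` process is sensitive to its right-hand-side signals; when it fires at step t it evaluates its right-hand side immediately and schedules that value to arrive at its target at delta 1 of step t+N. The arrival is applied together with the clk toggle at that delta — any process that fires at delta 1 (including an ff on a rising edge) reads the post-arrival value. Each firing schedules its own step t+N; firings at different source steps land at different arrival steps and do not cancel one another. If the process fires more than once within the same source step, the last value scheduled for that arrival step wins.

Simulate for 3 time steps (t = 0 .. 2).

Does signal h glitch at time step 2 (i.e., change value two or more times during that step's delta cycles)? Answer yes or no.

[bits: h,d,b,clk,a,g,e,c,f]
t=0: Δ0=000010001 Δ1=000110001 Δ2=000100001 Δ3=000101001 Δ4=010101001 Δ5=110101001 Δ6=111101001 | 6Δ
t=1: Δ0=111101001 Δ1=111001001 | 1Δ
t=2: Δ0=111001001 Δ1=111101101 Δ2=101100101 Δ3=011100101 Δ4=110100101 Δ5=111100101 | 5Δ

yes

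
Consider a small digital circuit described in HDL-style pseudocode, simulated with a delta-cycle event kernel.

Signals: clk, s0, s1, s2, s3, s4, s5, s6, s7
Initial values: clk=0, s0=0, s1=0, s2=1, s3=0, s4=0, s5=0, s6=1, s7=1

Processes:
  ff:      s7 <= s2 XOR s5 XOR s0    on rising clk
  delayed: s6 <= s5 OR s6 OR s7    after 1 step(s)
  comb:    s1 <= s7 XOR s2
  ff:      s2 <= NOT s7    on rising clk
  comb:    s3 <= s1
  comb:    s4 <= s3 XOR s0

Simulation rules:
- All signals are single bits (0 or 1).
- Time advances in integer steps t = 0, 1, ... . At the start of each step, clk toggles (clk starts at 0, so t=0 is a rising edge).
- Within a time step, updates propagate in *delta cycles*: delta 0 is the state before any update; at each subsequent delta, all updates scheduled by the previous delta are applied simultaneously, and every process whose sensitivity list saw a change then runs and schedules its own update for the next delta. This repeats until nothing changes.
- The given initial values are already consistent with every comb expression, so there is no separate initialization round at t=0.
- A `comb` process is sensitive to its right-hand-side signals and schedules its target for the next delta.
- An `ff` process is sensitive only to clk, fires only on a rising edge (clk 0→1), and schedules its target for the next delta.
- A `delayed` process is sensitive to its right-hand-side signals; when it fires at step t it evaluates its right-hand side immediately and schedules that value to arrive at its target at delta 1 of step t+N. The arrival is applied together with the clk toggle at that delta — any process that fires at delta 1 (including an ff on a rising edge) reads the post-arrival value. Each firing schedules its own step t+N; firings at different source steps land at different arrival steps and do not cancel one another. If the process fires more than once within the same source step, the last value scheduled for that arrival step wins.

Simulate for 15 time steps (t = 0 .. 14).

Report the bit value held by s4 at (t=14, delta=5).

t=0 Δ0: s4=0 s1=0 s7=1 s6=1 s2=1 clk=0 s3=0 s5=0 s0=0
  Δ1: clk:0→1
  Δ2: s2:1→0
  Δ3: s1:0→1
  Δ4: s3:0→1
  Δ5: s4:0→1
  (5Δ to stable)
t=1 Δ0: s4=1 s1=1 s7=1 s6=1 s2=0 clk=1 s3=1 s5=0 s0=0
  Δ1: clk:1→0
  (1Δ to stable)
t=2 Δ0: s4=1 s1=1 s7=1 s6=1 s2=0 clk=0 s3=1 s5=0 s0=0
  Δ1: clk:0→1
  Δ2: s7:1→0
  Δ3: s1:1→0
  Δ4: s3:1→0
  Δ5: s4:1→0
  (5Δ to stable)
t=3 Δ0: s4=0 s1=0 s7=0 s6=1 s2=0 clk=1 s3=0 s5=0 s0=0
  Δ1: clk:1→0
  (1Δ to stable)
t=4 Δ0: s4=0 s1=0 s7=0 s6=1 s2=0 clk=0 s3=0 s5=0 s0=0
  Δ1: clk:0→1
  Δ2: s2:0→1
  Δ3: s1:0→1
  Δ4: s3:0→1
  Δ5: s4:0→1
  (5Δ to stable)
t=5 Δ0: s4=1 s1=1 s7=0 s6=1 s2=1 clk=1 s3=1 s5=0 s0=0
  Δ1: clk:1→0
  (1Δ to stable)
t=6 Δ0: s4=1 s1=1 s7=0 s6=1 s2=1 clk=0 s3=1 s5=0 s0=0
  Δ1: clk:0→1
  Δ2: s7:0→1
  Δ3: s1:1→0
  Δ4: s3:1→0
  Δ5: s4:1→0
  (5Δ to stable)
t=7 Δ0: s4=0 s1=0 s7=1 s6=1 s2=1 clk=1 s3=0 s5=0 s0=0
  Δ1: clk:1→0
  (1Δ to stable)
t=8 Δ0: s4=0 s1=0 s7=1 s6=1 s2=1 clk=0 s3=0 s5=0 s0=0
  Δ1: clk:0→1
  Δ2: s2:1→0
  Δ3: s1:0→1
  Δ4: s3:0→1
  Δ5: s4:0→1
  (5Δ to stable)
t=9 Δ0: s4=1 s1=1 s7=1 s6=1 s2=0 clk=1 s3=1 s5=0 s0=0
  Δ1: clk:1→0
  (1Δ to stable)
t=10 Δ0: s4=1 s1=1 s7=1 s6=1 s2=0 clk=0 s3=1 s5=0 s0=0
  Δ1: clk:0→1
  Δ2: s7:1→0
  Δ3: s1:1→0
  Δ4: s3:1→0
  Δ5: s4:1→0
  (5Δ to stable)
t=11 Δ0: s4=0 s1=0 s7=0 s6=1 s2=0 clk=1 s3=0 s5=0 s0=0
  Δ1: clk:1→0
  (1Δ to stable)
t=12 Δ0: s4=0 s1=0 s7=0 s6=1 s2=0 clk=0 s3=0 s5=0 s0=0
  Δ1: clk:0→1
  Δ2: s2:0→1
  Δ3: s1:0→1
  Δ4: s3:0→1
  Δ5: s4:0→1
  (5Δ to stable)
t=13 Δ0: s4=1 s1=1 s7=0 s6=1 s2=1 clk=1 s3=1 s5=0 s0=0
  Δ1: clk:1→0
  (1Δ to stable)
t=14 Δ0: s4=1 s1=1 s7=0 s6=1 s2=1 clk=0 s3=1 s5=0 s0=0
  Δ1: clk:0→1
  Δ2: s7:0→1
  Δ3: s1:1→0
  Δ4: s3:1→0
  Δ5: s4:1→0
  (5Δ to stable)

0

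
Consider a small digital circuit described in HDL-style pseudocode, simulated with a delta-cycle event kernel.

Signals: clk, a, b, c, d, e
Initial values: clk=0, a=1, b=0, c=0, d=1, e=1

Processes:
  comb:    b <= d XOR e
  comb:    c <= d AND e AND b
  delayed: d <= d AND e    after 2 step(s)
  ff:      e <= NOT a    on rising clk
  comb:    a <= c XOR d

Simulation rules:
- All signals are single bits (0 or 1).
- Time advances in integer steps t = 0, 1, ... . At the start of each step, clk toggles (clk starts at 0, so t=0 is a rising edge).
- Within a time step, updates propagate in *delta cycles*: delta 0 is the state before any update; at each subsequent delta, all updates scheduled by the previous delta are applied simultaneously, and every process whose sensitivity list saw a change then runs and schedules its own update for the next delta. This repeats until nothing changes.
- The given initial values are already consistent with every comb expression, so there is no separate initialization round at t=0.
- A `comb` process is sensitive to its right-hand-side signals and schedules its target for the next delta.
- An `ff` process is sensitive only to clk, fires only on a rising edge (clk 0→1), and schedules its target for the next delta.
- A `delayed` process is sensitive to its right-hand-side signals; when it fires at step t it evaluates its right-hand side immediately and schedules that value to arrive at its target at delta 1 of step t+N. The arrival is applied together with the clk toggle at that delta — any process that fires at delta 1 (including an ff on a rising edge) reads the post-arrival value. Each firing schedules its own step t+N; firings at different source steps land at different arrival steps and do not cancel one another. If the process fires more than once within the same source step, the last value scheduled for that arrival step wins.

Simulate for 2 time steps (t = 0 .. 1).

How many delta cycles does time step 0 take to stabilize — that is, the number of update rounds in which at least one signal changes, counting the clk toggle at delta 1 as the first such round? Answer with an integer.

3

[bits: d,clk,a,b,e,c]
t=0: Δ0=101010 Δ1=111010 Δ2=111000 Δ3=111100 | 3Δ
t=1: Δ0=111100 Δ1=101100 | 1Δ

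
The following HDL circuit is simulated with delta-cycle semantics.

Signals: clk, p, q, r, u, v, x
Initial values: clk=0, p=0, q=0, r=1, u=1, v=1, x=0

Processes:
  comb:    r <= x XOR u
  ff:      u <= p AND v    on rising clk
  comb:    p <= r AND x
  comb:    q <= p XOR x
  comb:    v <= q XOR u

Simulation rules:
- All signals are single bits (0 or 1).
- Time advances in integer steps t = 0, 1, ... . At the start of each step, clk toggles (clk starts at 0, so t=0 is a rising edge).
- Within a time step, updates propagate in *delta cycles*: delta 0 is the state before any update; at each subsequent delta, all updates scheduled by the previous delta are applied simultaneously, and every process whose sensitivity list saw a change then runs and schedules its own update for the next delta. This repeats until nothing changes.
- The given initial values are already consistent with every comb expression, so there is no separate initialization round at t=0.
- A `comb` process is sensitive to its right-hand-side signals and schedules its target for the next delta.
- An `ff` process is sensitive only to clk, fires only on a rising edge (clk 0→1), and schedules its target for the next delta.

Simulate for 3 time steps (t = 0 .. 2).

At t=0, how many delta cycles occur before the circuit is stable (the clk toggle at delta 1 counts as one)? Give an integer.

3

[bits: r,p,q,x,v,u,clk]
t=0: Δ0=1000110 Δ1=1000111 Δ2=1000101 Δ3=0000001 | 3Δ
t=1: Δ0=0000001 Δ1=0000000 | 1Δ
t=2: Δ0=0000000 Δ1=0000001 | 1Δ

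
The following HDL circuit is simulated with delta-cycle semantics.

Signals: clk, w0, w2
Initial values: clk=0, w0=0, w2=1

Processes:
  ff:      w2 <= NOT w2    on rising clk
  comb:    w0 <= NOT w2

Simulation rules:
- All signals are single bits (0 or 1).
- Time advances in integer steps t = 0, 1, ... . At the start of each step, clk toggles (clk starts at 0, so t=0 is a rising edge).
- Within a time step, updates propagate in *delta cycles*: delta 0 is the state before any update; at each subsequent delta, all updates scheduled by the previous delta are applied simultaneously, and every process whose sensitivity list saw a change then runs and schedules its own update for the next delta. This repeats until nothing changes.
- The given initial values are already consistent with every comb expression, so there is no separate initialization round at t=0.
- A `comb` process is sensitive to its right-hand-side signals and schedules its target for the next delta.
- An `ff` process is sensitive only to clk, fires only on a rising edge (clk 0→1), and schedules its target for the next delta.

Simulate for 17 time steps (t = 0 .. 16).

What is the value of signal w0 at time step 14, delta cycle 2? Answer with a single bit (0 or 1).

t0.Δ0 w0=0 w2=1 clk=0
t0.Δ1 w0=0 w2=1 clk=1
t0.Δ2 w0=0 w2=0 clk=1
t0.Δ3 w0=1 w2=0 clk=1
t1.Δ0 w0=1 w2=0 clk=1
t1.Δ1 w0=1 w2=0 clk=0
t2.Δ0 w0=1 w2=0 clk=0
t2.Δ1 w0=1 w2=0 clk=1
t2.Δ2 w0=1 w2=1 clk=1
t2.Δ3 w0=0 w2=1 clk=1
t3.Δ0 w0=0 w2=1 clk=1
t3.Δ1 w0=0 w2=1 clk=0
t4.Δ0 w0=0 w2=1 clk=0
t4.Δ1 w0=0 w2=1 clk=1
t4.Δ2 w0=0 w2=0 clk=1
t4.Δ3 w0=1 w2=0 clk=1
t5.Δ0 w0=1 w2=0 clk=1
t5.Δ1 w0=1 w2=0 clk=0
t6.Δ0 w0=1 w2=0 clk=0
t6.Δ1 w0=1 w2=0 clk=1
t6.Δ2 w0=1 w2=1 clk=1
t6.Δ3 w0=0 w2=1 clk=1
t7.Δ0 w0=0 w2=1 clk=1
t7.Δ1 w0=0 w2=1 clk=0
t8.Δ0 w0=0 w2=1 clk=0
t8.Δ1 w0=0 w2=1 clk=1
t8.Δ2 w0=0 w2=0 clk=1
t8.Δ3 w0=1 w2=0 clk=1
t9.Δ0 w0=1 w2=0 clk=1
t9.Δ1 w0=1 w2=0 clk=0
t10.Δ0 w0=1 w2=0 clk=0
t10.Δ1 w0=1 w2=0 clk=1
t10.Δ2 w0=1 w2=1 clk=1
t10.Δ3 w0=0 w2=1 clk=1
t11.Δ0 w0=0 w2=1 clk=1
t11.Δ1 w0=0 w2=1 clk=0
t12.Δ0 w0=0 w2=1 clk=0
t12.Δ1 w0=0 w2=1 clk=1
t12.Δ2 w0=0 w2=0 clk=1
t12.Δ3 w0=1 w2=0 clk=1
t13.Δ0 w0=1 w2=0 clk=1
t13.Δ1 w0=1 w2=0 clk=0
t14.Δ0 w0=1 w2=0 clk=0
t14.Δ1 w0=1 w2=0 clk=1
t14.Δ2 w0=1 w2=1 clk=1
t14.Δ3 w0=0 w2=1 clk=1
t15.Δ0 w0=0 w2=1 clk=1
t15.Δ1 w0=0 w2=1 clk=0
t16.Δ0 w0=0 w2=1 clk=0
t16.Δ1 w0=0 w2=1 clk=1
t16.Δ2 w0=0 w2=0 clk=1
t16.Δ3 w0=1 w2=0 clk=1

1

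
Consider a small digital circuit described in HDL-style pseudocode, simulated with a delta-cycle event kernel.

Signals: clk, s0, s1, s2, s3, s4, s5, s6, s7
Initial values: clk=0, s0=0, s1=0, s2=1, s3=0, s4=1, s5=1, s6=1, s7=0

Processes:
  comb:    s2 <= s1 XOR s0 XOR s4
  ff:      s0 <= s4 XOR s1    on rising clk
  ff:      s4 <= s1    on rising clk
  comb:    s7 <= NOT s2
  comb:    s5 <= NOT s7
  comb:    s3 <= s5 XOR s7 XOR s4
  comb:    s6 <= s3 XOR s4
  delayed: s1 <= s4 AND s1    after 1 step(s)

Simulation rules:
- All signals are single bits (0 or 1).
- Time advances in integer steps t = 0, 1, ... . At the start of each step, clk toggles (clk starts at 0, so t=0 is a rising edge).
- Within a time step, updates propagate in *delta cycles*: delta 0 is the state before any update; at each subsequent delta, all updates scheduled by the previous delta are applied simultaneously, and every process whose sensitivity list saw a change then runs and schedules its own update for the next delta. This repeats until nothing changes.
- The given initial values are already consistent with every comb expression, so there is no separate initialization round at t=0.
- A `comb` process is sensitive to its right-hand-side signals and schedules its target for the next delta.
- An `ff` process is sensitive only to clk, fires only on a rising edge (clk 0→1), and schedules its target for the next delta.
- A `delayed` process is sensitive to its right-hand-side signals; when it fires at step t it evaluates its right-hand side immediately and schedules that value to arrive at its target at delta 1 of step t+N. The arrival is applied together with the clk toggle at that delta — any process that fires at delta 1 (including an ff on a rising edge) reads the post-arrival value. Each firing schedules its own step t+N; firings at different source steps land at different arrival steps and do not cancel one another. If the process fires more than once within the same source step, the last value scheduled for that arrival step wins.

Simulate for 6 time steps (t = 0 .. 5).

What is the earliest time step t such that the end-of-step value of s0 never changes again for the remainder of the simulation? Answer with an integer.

2

[bits: s0,s1,s7,s5,clk,s2,s4,s3,s6]
t=0: Δ0=000101101 Δ1=000111101 Δ2=100111001 Δ3=100111010 Δ4=100111011 | 4Δ
t=1: Δ0=100111011 Δ1=100101011 | 1Δ
t=2: Δ0=100101011 Δ1=100111011 Δ2=000111011 Δ3=000110011 Δ4=001110011 Δ5=001010001 Δ6=001010010 Δ7=001010011 | 7Δ
t=3: Δ0=001010011 Δ1=001000011 | 1Δ
t=4: Δ0=001000011 Δ1=001010011 | 1Δ
t=5: Δ0=001010011 Δ1=001000011 | 1Δ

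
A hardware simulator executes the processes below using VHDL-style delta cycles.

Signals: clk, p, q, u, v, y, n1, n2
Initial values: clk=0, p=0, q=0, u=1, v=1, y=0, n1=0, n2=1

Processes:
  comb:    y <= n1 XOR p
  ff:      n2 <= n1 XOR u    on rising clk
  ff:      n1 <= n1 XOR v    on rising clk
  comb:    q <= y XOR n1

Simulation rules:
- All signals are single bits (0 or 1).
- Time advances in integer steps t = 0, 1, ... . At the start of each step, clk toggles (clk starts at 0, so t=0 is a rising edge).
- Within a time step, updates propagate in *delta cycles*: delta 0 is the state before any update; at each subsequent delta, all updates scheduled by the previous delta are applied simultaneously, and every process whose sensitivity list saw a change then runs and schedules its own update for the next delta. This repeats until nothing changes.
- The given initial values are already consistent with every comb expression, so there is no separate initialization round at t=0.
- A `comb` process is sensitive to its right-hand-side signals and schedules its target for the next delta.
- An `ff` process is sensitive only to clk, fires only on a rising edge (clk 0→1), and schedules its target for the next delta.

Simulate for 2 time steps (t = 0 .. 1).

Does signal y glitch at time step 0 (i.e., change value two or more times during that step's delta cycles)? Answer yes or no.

no

[bits: v,q,n2,n1,y,p,u,clk]
t=0: Δ0=10100010 Δ1=10100011 Δ2=10110011 Δ3=11111011 Δ4=10111011 | 4Δ
t=1: Δ0=10111011 Δ1=10111010 | 1Δ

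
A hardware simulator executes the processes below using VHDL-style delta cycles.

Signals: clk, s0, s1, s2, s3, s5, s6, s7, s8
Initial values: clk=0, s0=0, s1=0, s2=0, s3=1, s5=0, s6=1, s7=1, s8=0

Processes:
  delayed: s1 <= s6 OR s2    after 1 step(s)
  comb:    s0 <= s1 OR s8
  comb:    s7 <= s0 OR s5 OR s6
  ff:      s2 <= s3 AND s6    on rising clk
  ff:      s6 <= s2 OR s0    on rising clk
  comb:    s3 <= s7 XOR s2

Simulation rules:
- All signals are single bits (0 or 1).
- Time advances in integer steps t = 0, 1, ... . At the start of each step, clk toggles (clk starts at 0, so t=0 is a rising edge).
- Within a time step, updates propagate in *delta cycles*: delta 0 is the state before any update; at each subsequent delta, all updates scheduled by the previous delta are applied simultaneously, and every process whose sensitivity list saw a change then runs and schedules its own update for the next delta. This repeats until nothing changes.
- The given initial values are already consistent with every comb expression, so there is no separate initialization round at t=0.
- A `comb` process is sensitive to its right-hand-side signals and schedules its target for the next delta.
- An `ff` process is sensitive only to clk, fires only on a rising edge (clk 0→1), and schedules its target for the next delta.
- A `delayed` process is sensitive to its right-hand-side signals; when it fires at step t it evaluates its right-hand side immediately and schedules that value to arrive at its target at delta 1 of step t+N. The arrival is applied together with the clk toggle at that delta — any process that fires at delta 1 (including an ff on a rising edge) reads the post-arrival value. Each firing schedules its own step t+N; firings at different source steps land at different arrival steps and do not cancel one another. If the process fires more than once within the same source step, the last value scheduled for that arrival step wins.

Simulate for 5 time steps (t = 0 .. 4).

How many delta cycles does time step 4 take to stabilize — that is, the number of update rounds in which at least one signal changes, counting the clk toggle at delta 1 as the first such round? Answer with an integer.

3

t=0 Δ0: s1=0 s2=0 s3=1 s6=1 s5=0 s7=1 s8=0 s0=0 clk=0
  Δ1: clk:0→1
  Δ2: s2:0→1, s6:1→0
  Δ3: s3:1→0, s7:1→0
  Δ4: s3:0→1
  (4Δ to stable)
t=1 Δ0: s1=0 s2=1 s3=1 s6=0 s5=0 s7=0 s8=0 s0=0 clk=1
  Δ1: s1:0→1, clk:1→0
  Δ2: s0:0→1
  Δ3: s7:0→1
  Δ4: s3:1→0
  (4Δ to stable)
t=2 Δ0: s1=1 s2=1 s3=0 s6=0 s5=0 s7=1 s8=0 s0=1 clk=0
  Δ1: clk:0→1
  Δ2: s2:1→0, s6:0→1
  Δ3: s3:0→1
  (3Δ to stable)
t=3 Δ0: s1=1 s2=0 s3=1 s6=1 s5=0 s7=1 s8=0 s0=1 clk=1
  Δ1: clk:1→0
  (1Δ to stable)
t=4 Δ0: s1=1 s2=0 s3=1 s6=1 s5=0 s7=1 s8=0 s0=1 clk=0
  Δ1: clk:0→1
  Δ2: s2:0→1
  Δ3: s3:1→0
  (3Δ to stable)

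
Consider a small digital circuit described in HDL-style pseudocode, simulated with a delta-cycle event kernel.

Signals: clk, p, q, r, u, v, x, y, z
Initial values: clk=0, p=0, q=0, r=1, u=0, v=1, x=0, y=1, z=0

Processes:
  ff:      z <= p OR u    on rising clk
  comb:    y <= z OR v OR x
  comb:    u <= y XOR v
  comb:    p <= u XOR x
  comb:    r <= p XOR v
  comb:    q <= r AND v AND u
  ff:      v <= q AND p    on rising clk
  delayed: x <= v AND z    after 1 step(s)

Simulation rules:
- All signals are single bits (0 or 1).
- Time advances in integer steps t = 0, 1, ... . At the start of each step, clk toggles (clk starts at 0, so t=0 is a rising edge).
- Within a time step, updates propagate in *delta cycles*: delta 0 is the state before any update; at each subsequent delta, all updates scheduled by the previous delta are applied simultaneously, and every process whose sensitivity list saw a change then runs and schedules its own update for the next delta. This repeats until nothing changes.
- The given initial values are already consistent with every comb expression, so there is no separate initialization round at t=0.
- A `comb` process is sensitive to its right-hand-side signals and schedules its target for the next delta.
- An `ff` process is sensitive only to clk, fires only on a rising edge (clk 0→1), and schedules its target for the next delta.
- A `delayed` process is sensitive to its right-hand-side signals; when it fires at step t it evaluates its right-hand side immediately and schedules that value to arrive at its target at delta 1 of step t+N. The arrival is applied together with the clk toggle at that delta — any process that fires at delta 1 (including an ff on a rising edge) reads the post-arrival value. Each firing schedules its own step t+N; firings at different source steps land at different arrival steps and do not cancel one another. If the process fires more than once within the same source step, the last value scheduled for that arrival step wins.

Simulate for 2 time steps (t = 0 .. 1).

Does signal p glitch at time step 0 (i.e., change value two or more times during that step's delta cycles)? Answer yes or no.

t=0 Δ0: y=1 z=0 x=0 p=0 v=1 r=1 q=0 u=0 clk=0
  Δ1: clk:0→1
  Δ2: v:1→0
  Δ3: y:1→0, r:1→0, u:0→1
  Δ4: p:0→1, u:1→0
  Δ5: p:1→0, r:0→1
  Δ6: r:1→0
  (6Δ to stable)
t=1 Δ0: y=0 z=0 x=0 p=0 v=0 r=0 q=0 u=0 clk=1
  Δ1: clk:1→0
  (1Δ to stable)

yes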